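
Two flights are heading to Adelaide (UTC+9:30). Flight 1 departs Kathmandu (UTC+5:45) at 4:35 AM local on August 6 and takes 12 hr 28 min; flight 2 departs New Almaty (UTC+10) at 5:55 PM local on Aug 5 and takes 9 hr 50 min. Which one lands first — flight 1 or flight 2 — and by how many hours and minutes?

Flight 1 in UTC: 4:35 AM − 5:45 = 10:50 PM on Aug 5.
+12 hours 28 minutes → arrive 11:18 AM UTC on Aug 6.
Flight 2 in UTC: 5:55 PM − 10:00 = 7:55 AM on Aug 5.
+9 hours 50 minutes → arrive 5:45 PM UTC on Aug 5.
Flight 2 lands earlier by 17 hours 33 minutes.

the second, by 17 hours 33 minutes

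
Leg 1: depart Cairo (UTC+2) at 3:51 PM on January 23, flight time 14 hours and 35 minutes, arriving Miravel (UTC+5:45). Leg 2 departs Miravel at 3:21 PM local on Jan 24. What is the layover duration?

5 hours 10 minutes

Convert departure to UTC: 3:51 PM − 2:00 = 1:51 PM UTC on Jan 23.
Add 14 hours 35 minutes flight time → 4:26 AM UTC (Jan 24).
Miravel is UTC+5:45, so local arrival = 4:26 AM + 5:45 = 10:11 AM on Jan 24.
Layover = 3:21 PM − 10:11 AM = 5 hours 10 minutes.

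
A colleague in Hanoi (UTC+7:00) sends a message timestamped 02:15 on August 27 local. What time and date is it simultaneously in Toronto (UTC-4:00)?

In UTC: 02:15 − 7:00 = 19:15 on Aug 26.
Toronto is UTC−4:00: 19:15 − 4:00 = 15:15 on Aug 26.

15:15 on August 26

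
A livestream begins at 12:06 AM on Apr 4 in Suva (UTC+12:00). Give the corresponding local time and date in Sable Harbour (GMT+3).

3:06 PM on Apr 3

In UTC: 12:06 AM − 12:00 = 12:06 PM on Apr 3.
Sable Harbour is UTC+3:00: 12:06 PM + 3:00 = 3:06 PM on Apr 3.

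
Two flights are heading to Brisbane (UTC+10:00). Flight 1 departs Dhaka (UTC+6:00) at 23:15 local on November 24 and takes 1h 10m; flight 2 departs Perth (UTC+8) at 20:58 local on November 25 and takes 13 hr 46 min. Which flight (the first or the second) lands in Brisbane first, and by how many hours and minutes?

Flight 1 in UTC: 23:15 − 6:00 = 17:15 on Nov 24.
+1 hour and 10 minutes → arrive 18:25 UTC on Nov 24.
Flight 2 in UTC: 20:58 − 8:00 = 12:58 on Nov 25.
+13 hours 46 minutes → arrive 02:44 UTC on Nov 26.
Flight 1 lands earlier by 32 hours 19 minutes.

the first, by 32 hours 19 minutes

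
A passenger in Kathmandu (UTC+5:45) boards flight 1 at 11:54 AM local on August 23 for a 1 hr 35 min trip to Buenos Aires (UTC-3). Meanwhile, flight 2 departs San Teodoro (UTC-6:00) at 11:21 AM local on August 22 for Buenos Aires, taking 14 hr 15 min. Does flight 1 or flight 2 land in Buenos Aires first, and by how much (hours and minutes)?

Flight 1 in UTC: 11:54 AM − 5:45 = 6:09 AM on Aug 23.
+1 hour 35 minutes → arrive 7:44 AM UTC on Aug 23.
Flight 2 in UTC: 11:21 AM + 6:00 = 5:21 PM on Aug 22.
+14 hours and 15 minutes → arrive 7:36 AM UTC on Aug 23.
Flight 2 lands earlier by 8 minutes.

the second, by 8 minutes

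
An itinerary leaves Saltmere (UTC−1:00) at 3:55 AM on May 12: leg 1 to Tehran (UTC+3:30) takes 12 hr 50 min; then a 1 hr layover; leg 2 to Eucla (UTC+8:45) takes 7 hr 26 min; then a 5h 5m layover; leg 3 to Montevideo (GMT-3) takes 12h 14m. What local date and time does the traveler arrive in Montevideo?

Convert departure to UTC: 3:55 AM + 1:00 = 4:55 AM UTC on May 12.
Add 12 hours 50 minutes leg 1 → 5:45 PM UTC.
Add 1 hour layover in Tehran → 6:45 PM UTC.
Add 7 hours and 26 minutes leg 2 → 2:11 AM UTC (May 13).
Add 5 hours 5 minutes layover in Eucla → 7:16 AM UTC.
Add 12 hours 14 minutes leg 3 → 7:30 PM UTC.
Montevideo is UTC−3:00, so local arrival = 7:30 PM − 3:00 = 4:30 PM on May 13.

4:30 PM on May 13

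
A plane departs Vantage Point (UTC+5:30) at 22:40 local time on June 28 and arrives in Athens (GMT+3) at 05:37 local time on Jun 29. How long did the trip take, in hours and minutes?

9 hours 27 minutes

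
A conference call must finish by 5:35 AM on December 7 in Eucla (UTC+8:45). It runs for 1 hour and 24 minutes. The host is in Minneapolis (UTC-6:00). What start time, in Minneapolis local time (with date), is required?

Target end time in UTC: 5:35 AM − 8:45 = 8:50 PM on Dec 6.
Subtract 1 hour 24 minutes → start 7:26 PM UTC on Dec 6.
Minneapolis is UTC−6:00: 7:26 PM − 6:00 = 1:26 PM on Dec 6.

1:26 PM on Dec 6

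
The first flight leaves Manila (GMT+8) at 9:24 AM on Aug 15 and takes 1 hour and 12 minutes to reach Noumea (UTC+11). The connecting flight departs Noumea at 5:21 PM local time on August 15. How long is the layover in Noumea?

Convert departure to UTC: 9:24 AM − 8:00 = 1:24 AM UTC on Aug 15.
Add 1 hour 12 minutes flight time → 2:36 AM UTC.
Noumea is UTC+11:00, so local arrival = 2:36 AM + 11:00 = 1:36 PM on Aug 15.
Layover = 5:21 PM − 1:36 PM = 3 hours 45 minutes.

3 hours 45 minutes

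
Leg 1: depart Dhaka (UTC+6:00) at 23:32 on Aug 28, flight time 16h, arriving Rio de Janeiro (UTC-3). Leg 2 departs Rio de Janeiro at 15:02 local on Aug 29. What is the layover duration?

8 hours 30 minutes

Convert departure to UTC: 23:32 − 6:00 = 17:32 UTC on Aug 28.
Add 16 hours flight time → 09:32 UTC (Aug 29).
Rio de Janeiro is UTC−3:00, so local arrival = 09:32 − 3:00 = 06:32 on Aug 29.
Layover = 15:02 − 06:32 = 8 hours 30 minutes.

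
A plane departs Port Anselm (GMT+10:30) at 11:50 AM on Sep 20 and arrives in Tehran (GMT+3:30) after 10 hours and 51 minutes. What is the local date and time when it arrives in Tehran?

3:41 PM on Sep 20

Convert departure to UTC: 11:50 AM − 10:30 = 1:20 AM UTC on Sep 20.
Add 10 hours 51 minutes travel time → 12:11 PM UTC.
Tehran is UTC+3:30, so local arrival = 12:11 PM + 3:30 = 3:41 PM on Sep 20.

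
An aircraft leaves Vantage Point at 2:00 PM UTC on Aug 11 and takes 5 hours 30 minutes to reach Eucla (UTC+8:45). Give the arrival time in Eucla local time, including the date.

Departure is given in UTC: 2:00 PM on Aug 11.
Add 5 hours 30 minutes → 7:30 PM UTC.
Eucla is UTC+8:45: 7:30 PM + 8:45 = 4:15 AM on Aug 12.

4:15 AM on August 12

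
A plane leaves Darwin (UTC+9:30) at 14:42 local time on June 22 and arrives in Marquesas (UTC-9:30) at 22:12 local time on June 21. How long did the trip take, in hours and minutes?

2 hours 30 minutes

Departure in UTC: 14:42 − 9:30 = 05:12 on Jun 22.
Arrival in UTC: 22:12 + 9:30 = 07:42 on Jun 22.
Elapsed = 07:42 − 05:12 = 2 hours 30 minutes.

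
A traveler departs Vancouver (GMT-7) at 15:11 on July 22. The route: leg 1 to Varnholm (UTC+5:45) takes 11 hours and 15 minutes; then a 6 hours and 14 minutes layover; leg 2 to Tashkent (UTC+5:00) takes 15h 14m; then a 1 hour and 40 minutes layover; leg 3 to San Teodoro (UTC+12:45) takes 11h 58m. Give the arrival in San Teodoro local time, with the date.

09:17 on July 25

Convert departure to UTC: 15:11 + 7:00 = 22:11 UTC on Jul 22.
Add 11 hours and 15 minutes leg 1 → 09:26 UTC (Jul 23).
Add 6 hours and 14 minutes layover in Varnholm → 15:40 UTC.
Add 15 hours 14 minutes leg 2 → 06:54 UTC (Jul 24).
Add 1 hour 40 minutes layover in Tashkent → 08:34 UTC.
Add 11 hours and 58 minutes leg 3 → 20:32 UTC.
San Teodoro is UTC+12:45, so local arrival = 20:32 + 12:45 = 09:17 on Jul 25.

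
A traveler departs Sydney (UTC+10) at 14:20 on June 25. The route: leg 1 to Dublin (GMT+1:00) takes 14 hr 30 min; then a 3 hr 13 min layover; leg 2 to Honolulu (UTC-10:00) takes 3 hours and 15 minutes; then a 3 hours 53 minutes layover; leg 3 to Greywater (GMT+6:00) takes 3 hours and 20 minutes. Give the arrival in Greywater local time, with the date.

14:31 on June 26

Convert departure to UTC: 14:20 − 10:00 = 04:20 UTC on Jun 25.
Add 14 hours 30 minutes leg 1 → 18:50 UTC.
Add 3 hours and 13 minutes layover in Dublin → 22:03 UTC.
Add 3 hours and 15 minutes leg 2 → 01:18 UTC (Jun 26).
Add 3 hours and 53 minutes layover in Honolulu → 05:11 UTC.
Add 3 hours 20 minutes leg 3 → 08:31 UTC.
Greywater is UTC+6:00, so local arrival = 08:31 + 6:00 = 14:31 on Jun 26.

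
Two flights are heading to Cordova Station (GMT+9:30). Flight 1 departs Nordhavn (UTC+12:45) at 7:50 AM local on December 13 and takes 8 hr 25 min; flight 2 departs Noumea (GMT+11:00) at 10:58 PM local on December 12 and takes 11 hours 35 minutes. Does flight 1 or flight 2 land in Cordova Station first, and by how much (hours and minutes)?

the second, by 3 hours 57 minutes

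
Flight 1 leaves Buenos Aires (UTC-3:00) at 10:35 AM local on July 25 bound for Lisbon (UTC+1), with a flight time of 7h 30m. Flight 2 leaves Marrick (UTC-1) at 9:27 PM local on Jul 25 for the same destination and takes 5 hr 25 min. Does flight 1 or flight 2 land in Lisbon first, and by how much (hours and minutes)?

Flight 1 in UTC: 10:35 AM + 3:00 = 1:35 PM on Jul 25.
+7 hours 30 minutes → arrive 9:05 PM UTC on Jul 25.
Flight 2 in UTC: 9:27 PM + 1:00 = 10:27 PM on Jul 25.
+5 hours and 25 minutes → arrive 3:52 AM UTC on Jul 26.
Flight 1 lands earlier by 6 hours 47 minutes.

the first, by 6 hours 47 minutes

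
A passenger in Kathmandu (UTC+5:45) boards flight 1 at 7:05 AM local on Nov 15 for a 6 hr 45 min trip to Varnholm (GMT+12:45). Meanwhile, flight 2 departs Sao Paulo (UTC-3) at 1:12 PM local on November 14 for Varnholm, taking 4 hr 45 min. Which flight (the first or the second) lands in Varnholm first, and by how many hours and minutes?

Flight 1 in UTC: 7:05 AM − 5:45 = 1:20 AM on Nov 15.
+6 hours 45 minutes → arrive 8:05 AM UTC on Nov 15.
Flight 2 in UTC: 1:12 PM + 3:00 = 4:12 PM on Nov 14.
+4 hours and 45 minutes → arrive 8:57 PM UTC on Nov 14.
Flight 2 lands earlier by 11 hours 8 minutes.

the second, by 11 hours 8 minutes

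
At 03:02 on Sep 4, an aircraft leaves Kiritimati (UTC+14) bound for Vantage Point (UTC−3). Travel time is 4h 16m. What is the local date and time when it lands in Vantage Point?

Convert departure to UTC: 03:02 − 14:00 = 13:02 UTC on Sep 3.
Add 4 hours and 16 minutes travel time → 17:18 UTC.
Vantage Point is UTC−3:00, so local arrival = 17:18 − 3:00 = 14:18 on Sep 3.

14:18 on Sep 3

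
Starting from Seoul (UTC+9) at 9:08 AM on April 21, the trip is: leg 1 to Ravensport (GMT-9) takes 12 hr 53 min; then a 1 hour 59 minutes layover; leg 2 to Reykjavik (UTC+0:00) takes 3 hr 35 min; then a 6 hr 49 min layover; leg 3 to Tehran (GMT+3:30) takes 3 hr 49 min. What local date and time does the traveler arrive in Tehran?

8:43 AM on Apr 22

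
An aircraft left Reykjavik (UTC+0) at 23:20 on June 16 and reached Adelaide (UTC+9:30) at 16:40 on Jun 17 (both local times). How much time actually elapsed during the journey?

Departure is already UTC: 23:20 on Jun 16.
Arrival in UTC: 16:40 − 9:30 = 07:10 on Jun 17.
Elapsed = 07:10 − 23:20 (+1 day) = 7 hours 50 minutes.

7 hours 50 minutes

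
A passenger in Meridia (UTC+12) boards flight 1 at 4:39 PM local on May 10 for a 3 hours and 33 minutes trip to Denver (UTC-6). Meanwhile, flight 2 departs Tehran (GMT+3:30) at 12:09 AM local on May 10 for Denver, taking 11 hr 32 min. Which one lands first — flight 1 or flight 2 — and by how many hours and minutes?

Flight 1 in UTC: 4:39 PM − 12:00 = 4:39 AM on May 10.
+3 hours 33 minutes → arrive 8:12 AM UTC on May 10.
Flight 2 in UTC: 12:09 AM − 3:30 = 8:39 PM on May 9.
+11 hours 32 minutes → arrive 8:11 AM UTC on May 10.
Flight 2 lands earlier by 1 minute.

the second, by 1 minute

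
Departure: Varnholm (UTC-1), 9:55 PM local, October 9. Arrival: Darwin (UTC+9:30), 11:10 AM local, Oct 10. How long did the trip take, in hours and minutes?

Departure in UTC: 9:55 PM + 1:00 = 10:55 PM on Oct 9.
Arrival in UTC: 11:10 AM − 9:30 = 1:40 AM on Oct 10.
Elapsed = 1:40 AM − 10:55 PM (+1 day) = 2 hours 45 minutes.

2 hours 45 minutes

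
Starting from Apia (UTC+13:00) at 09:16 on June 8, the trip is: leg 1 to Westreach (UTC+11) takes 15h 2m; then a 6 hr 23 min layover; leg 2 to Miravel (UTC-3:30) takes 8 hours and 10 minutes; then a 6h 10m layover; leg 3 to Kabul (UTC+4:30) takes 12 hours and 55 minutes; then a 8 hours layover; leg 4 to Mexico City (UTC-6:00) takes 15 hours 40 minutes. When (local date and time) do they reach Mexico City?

14:36 on June 10

Convert departure to UTC: 09:16 − 13:00 = 20:16 UTC on Jun 7.
Add 15 hours 2 minutes leg 1 → 11:18 UTC (Jun 8).
Add 6 hours and 23 minutes layover in Westreach → 17:41 UTC.
Add 8 hours and 10 minutes leg 2 → 01:51 UTC (Jun 9).
Add 6 hours and 10 minutes layover in Miravel → 08:01 UTC.
Add 12 hours 55 minutes leg 3 → 20:56 UTC.
Add 8 hours layover in Kabul → 04:56 UTC (Jun 10).
Add 15 hours 40 minutes leg 4 → 20:36 UTC.
Mexico City is UTC−6:00, so local arrival = 20:36 − 6:00 = 14:36 on Jun 10.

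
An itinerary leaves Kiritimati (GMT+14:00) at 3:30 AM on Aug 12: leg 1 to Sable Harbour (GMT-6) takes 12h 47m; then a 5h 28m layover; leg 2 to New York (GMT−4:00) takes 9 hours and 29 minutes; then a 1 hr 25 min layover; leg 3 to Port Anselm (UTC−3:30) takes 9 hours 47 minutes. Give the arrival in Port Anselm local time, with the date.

12:56 AM on August 13

Convert departure to UTC: 3:30 AM − 14:00 = 1:30 PM UTC on Aug 11.
Add 12 hours and 47 minutes leg 1 → 2:17 AM UTC (Aug 12).
Add 5 hours 28 minutes layover in Sable Harbour → 7:45 AM UTC.
Add 9 hours and 29 minutes leg 2 → 5:14 PM UTC.
Add 1 hour and 25 minutes layover in New York → 6:39 PM UTC.
Add 9 hours and 47 minutes leg 3 → 4:26 AM UTC (Aug 13).
Port Anselm is UTC−3:30, so local arrival = 4:26 AM − 3:30 = 12:56 AM on Aug 13.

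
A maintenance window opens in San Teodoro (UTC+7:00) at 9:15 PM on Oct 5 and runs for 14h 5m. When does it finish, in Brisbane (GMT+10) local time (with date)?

Convert start to UTC: 9:15 PM − 7:00 = 2:15 PM UTC on Oct 5.
Add 14 hours and 5 minutes duration → 4:20 AM UTC (Oct 6).
Brisbane is UTC+10:00, so local end time = 4:20 AM + 10:00 = 2:20 PM on Oct 6.

2:20 PM on Oct 6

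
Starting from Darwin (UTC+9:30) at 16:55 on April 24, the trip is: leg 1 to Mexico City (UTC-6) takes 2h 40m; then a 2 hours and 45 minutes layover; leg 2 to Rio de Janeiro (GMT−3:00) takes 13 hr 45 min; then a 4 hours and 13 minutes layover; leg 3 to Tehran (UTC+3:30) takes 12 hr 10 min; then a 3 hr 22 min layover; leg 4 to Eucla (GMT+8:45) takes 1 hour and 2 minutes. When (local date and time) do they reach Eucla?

Convert departure to UTC: 16:55 − 9:30 = 07:25 UTC on Apr 24.
Add 2 hours and 40 minutes leg 1 → 10:05 UTC.
Add 2 hours 45 minutes layover in Mexico City → 12:50 UTC.
Add 13 hours and 45 minutes leg 2 → 02:35 UTC (Apr 25).
Add 4 hours 13 minutes layover in Rio de Janeiro → 06:48 UTC.
Add 12 hours and 10 minutes leg 3 → 18:58 UTC.
Add 3 hours 22 minutes layover in Tehran → 22:20 UTC.
Add 1 hour and 2 minutes leg 4 → 23:22 UTC.
Eucla is UTC+8:45, so local arrival = 23:22 + 8:45 = 08:07 on Apr 26.

08:07 on April 26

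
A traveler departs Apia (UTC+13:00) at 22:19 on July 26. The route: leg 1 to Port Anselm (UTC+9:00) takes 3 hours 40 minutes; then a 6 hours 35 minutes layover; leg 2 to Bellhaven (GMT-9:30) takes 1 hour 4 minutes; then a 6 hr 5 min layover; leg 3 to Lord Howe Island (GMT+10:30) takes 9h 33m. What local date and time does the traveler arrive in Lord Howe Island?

22:46 on July 27

Convert departure to UTC: 22:19 − 13:00 = 09:19 UTC on Jul 26.
Add 3 hours and 40 minutes leg 1 → 12:59 UTC.
Add 6 hours and 35 minutes layover in Port Anselm → 19:34 UTC.
Add 1 hour 4 minutes leg 2 → 20:38 UTC.
Add 6 hours 5 minutes layover in Bellhaven → 02:43 UTC (Jul 27).
Add 9 hours 33 minutes leg 3 → 12:16 UTC.
Lord Howe Island is UTC+10:30, so local arrival = 12:16 + 10:30 = 22:46 on Jul 27.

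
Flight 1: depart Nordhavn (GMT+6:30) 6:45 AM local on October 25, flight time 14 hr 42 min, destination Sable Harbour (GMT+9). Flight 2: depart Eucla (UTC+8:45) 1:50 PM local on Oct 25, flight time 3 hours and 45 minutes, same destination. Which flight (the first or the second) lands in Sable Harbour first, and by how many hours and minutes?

Flight 1 in UTC: 6:45 AM − 6:30 = 12:15 AM on Oct 25.
+14 hours 42 minutes → arrive 2:57 PM UTC on Oct 25.
Flight 2 in UTC: 1:50 PM − 8:45 = 5:05 AM on Oct 25.
+3 hours and 45 minutes → arrive 8:50 AM UTC on Oct 25.
Flight 2 lands earlier by 6 hours 7 minutes.

the second, by 6 hours 7 minutes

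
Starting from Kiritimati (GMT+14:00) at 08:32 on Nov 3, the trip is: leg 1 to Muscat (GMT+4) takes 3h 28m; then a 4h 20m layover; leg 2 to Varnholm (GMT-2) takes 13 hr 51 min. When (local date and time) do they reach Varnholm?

14:11 on Nov 3

Convert departure to UTC: 08:32 − 14:00 = 18:32 UTC on Nov 2.
Add 3 hours and 28 minutes leg 1 → 22:00 UTC.
Add 4 hours 20 minutes layover in Muscat → 02:20 UTC (Nov 3).
Add 13 hours and 51 minutes leg 2 → 16:11 UTC.
Varnholm is UTC−2:00, so local arrival = 16:11 − 2:00 = 14:11 on Nov 3.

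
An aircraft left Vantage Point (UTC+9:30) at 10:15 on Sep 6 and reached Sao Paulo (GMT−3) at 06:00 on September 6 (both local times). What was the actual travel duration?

8 hours 15 minutes

Departure in UTC: 10:15 − 9:30 = 00:45 on Sep 6.
Arrival in UTC: 06:00 + 3:00 = 09:00 on Sep 6.
Elapsed = 09:00 − 00:45 = 8 hours 15 minutes.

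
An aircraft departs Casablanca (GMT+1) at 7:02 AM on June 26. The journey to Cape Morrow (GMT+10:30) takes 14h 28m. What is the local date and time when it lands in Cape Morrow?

7:00 AM on June 27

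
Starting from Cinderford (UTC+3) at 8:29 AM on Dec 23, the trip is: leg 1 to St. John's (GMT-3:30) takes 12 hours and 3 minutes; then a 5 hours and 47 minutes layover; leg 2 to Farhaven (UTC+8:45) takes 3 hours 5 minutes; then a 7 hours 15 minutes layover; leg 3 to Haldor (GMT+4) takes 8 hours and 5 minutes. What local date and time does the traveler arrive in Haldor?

9:44 PM on December 24

Convert departure to UTC: 8:29 AM − 3:00 = 5:29 AM UTC on Dec 23.
Add 12 hours and 3 minutes leg 1 → 5:32 PM UTC.
Add 5 hours and 47 minutes layover in St. John's → 11:19 PM UTC.
Add 3 hours 5 minutes leg 2 → 2:24 AM UTC (Dec 24).
Add 7 hours and 15 minutes layover in Farhaven → 9:39 AM UTC.
Add 8 hours and 5 minutes leg 3 → 5:44 PM UTC.
Haldor is UTC+4:00, so local arrival = 5:44 PM + 4:00 = 9:44 PM on Dec 24.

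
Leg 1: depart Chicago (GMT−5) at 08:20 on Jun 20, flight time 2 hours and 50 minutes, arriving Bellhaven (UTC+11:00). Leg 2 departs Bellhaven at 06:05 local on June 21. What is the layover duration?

2 hours 55 minutes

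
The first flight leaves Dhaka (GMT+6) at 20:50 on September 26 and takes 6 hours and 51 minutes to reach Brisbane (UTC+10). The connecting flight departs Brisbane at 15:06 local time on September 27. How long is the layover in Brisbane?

Convert departure to UTC: 20:50 − 6:00 = 14:50 UTC on Sep 26.
Add 6 hours and 51 minutes flight time → 21:41 UTC.
Brisbane is UTC+10:00, so local arrival = 21:41 + 10:00 = 07:41 on Sep 27.
Layover = 15:06 − 07:41 = 7 hours 25 minutes.

7 hours 25 minutes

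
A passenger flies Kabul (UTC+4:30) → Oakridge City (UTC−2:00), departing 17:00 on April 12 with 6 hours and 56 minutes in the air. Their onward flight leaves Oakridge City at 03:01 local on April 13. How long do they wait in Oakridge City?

9 hours 35 minutes

Convert departure to UTC: 17:00 − 4:30 = 12:30 UTC on Apr 12.
Add 6 hours 56 minutes flight time → 19:26 UTC.
Oakridge City is UTC−2:00, so local arrival = 19:26 − 2:00 = 17:26 on Apr 12.
Layover = 03:01 − 17:26 (+1 day) = 9 hours 35 minutes.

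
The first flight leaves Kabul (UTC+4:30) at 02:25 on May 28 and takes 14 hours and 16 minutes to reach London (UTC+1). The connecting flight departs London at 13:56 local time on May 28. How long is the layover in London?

Convert departure to UTC: 02:25 − 4:30 = 21:55 UTC on May 27.
Add 14 hours and 16 minutes flight time → 12:11 UTC (May 28).
London is UTC+1:00, so local arrival = 12:11 + 1:00 = 13:11 on May 28.
Layover = 13:56 − 13:11 = 45 minutes.

45 minutes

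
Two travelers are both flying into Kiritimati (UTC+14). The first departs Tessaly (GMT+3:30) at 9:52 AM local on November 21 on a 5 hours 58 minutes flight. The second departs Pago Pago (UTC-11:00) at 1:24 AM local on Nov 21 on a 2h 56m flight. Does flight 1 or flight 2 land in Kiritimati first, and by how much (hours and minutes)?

the first, by 3 hours

Flight 1 in UTC: 9:52 AM − 3:30 = 6:22 AM on Nov 21.
+5 hours 58 minutes → arrive 12:20 PM UTC on Nov 21.
Flight 2 in UTC: 1:24 AM + 11:00 = 12:24 PM on Nov 21.
+2 hours 56 minutes → arrive 3:20 PM UTC on Nov 21.
Flight 1 lands earlier by 3 hours.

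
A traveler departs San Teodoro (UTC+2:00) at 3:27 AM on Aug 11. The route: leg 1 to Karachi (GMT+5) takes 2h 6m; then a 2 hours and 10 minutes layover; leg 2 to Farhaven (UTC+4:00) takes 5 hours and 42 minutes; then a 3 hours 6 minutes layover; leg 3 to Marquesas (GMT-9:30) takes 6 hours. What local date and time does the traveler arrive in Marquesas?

11:01 AM on August 11

Convert departure to UTC: 3:27 AM − 2:00 = 1:27 AM UTC on Aug 11.
Add 2 hours 6 minutes leg 1 → 3:33 AM UTC.
Add 2 hours 10 minutes layover in Karachi → 5:43 AM UTC.
Add 5 hours 42 minutes leg 2 → 11:25 AM UTC.
Add 3 hours 6 minutes layover in Farhaven → 2:31 PM UTC.
Add 6 hours leg 3 → 8:31 PM UTC.
Marquesas is UTC−9:30, so local arrival = 8:31 PM − 9:30 = 11:01 AM on Aug 11.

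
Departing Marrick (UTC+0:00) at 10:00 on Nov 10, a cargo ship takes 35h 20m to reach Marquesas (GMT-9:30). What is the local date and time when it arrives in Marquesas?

11:50 on Nov 11

Marrick is at UTC+0, so departure is already 10:00 UTC on Nov 10.
Add 35 hours and 20 minutes travel time → 21:20 UTC (Nov 11).
Marquesas is UTC−9:30, so local arrival = 21:20 − 9:30 = 11:50 on Nov 11.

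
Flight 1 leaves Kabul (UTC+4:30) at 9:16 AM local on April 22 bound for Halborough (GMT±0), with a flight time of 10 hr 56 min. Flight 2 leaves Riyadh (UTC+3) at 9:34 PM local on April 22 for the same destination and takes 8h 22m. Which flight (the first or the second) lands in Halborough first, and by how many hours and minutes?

Flight 1 in UTC: 9:16 AM − 4:30 = 4:46 AM on Apr 22.
+10 hours 56 minutes → arrive 3:42 PM UTC on Apr 22.
Flight 2 in UTC: 9:34 PM − 3:00 = 6:34 PM on Apr 22.
+8 hours 22 minutes → arrive 2:56 AM UTC on Apr 23.
Flight 1 lands earlier by 11 hours 14 minutes.

the first, by 11 hours 14 minutes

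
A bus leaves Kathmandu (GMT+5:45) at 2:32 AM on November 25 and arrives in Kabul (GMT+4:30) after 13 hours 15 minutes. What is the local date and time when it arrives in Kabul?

2:32 PM on Nov 25

Convert departure to UTC: 2:32 AM − 5:45 = 8:47 PM UTC on Nov 24.
Add 13 hours and 15 minutes travel time → 10:02 AM UTC (Nov 25).
Kabul is UTC+4:30, so local arrival = 10:02 AM + 4:30 = 2:32 PM on Nov 25.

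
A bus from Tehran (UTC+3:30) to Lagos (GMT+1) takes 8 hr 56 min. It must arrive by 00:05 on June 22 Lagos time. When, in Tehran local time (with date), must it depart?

17:39 on Jun 21

Target arrival in UTC: 00:05 − 1:00 = 23:05 on Jun 21.
Subtract 8 hours 56 minutes → departure 14:09 UTC on Jun 21.
Tehran is UTC+3:30: 14:09 + 3:30 = 17:39 on Jun 21.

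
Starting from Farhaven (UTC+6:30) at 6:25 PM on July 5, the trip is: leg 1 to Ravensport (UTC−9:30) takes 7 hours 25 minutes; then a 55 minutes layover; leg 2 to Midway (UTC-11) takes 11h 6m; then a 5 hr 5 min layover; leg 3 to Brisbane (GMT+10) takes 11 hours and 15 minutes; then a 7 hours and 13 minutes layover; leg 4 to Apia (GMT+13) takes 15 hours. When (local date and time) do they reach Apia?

10:54 AM on July 8

Convert departure to UTC: 6:25 PM − 6:30 = 11:55 AM UTC on Jul 5.
Add 7 hours and 25 minutes leg 1 → 7:20 PM UTC.
Add 55 minutes layover in Ravensport → 8:15 PM UTC.
Add 11 hours and 6 minutes leg 2 → 7:21 AM UTC (Jul 6).
Add 5 hours 5 minutes layover in Midway → 12:26 PM UTC.
Add 11 hours and 15 minutes leg 3 → 11:41 PM UTC.
Add 7 hours and 13 minutes layover in Brisbane → 6:54 AM UTC (Jul 7).
Add 15 hours leg 4 → 9:54 PM UTC.
Apia is UTC+13:00, so local arrival = 9:54 PM + 13:00 = 10:54 AM on Jul 8.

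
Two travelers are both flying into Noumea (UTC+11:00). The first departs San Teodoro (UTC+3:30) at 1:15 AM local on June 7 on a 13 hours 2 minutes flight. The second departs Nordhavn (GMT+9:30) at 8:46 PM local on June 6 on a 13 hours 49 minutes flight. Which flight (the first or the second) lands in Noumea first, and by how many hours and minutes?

the second, by 9 hours 42 minutes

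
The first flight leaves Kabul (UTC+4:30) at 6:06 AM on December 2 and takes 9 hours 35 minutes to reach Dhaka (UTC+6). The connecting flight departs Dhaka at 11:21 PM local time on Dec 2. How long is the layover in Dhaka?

Convert departure to UTC: 6:06 AM − 4:30 = 1:36 AM UTC on Dec 2.
Add 9 hours and 35 minutes flight time → 11:11 AM UTC.
Dhaka is UTC+6:00, so local arrival = 11:11 AM + 6:00 = 5:11 PM on Dec 2.
Layover = 11:21 PM − 5:11 PM = 6 hours 10 minutes.

6 hours 10 minutes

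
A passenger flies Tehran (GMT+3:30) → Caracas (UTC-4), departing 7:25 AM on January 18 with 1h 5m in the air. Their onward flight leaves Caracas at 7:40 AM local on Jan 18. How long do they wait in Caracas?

Convert departure to UTC: 7:25 AM − 3:30 = 3:55 AM UTC on Jan 18.
Add 1 hour and 5 minutes flight time → 5:00 AM UTC.
Caracas is UTC−4:00, so local arrival = 5:00 AM − 4:00 = 1:00 AM on Jan 18.
Layover = 7:40 AM − 1:00 AM = 6 hours 40 minutes.

6 hours 40 minutes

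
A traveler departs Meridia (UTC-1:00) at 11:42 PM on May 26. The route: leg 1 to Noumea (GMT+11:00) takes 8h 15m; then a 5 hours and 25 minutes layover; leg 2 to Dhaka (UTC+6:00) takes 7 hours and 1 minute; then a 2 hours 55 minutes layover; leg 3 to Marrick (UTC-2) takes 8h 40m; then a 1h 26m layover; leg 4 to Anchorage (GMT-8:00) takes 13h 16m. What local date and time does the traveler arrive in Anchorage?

3:40 PM on May 28

Convert departure to UTC: 11:42 PM + 1:00 = 12:42 AM UTC on May 27.
Add 8 hours and 15 minutes leg 1 → 8:57 AM UTC.
Add 5 hours 25 minutes layover in Noumea → 2:22 PM UTC.
Add 7 hours 1 minute leg 2 → 9:23 PM UTC.
Add 2 hours 55 minutes layover in Dhaka → 12:18 AM UTC (May 28).
Add 8 hours 40 minutes leg 3 → 8:58 AM UTC.
Add 1 hour and 26 minutes layover in Marrick → 10:24 AM UTC.
Add 13 hours and 16 minutes leg 4 → 11:40 PM UTC.
Anchorage is UTC−8:00, so local arrival = 11:40 PM − 8:00 = 3:40 PM on May 28.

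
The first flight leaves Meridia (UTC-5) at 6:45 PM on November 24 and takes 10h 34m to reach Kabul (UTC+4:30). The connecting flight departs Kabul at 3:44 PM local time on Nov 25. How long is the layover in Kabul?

Convert departure to UTC: 6:45 PM + 5:00 = 11:45 PM UTC on Nov 24.
Add 10 hours 34 minutes flight time → 10:19 AM UTC (Nov 25).
Kabul is UTC+4:30, so local arrival = 10:19 AM + 4:30 = 2:49 PM on Nov 25.
Layover = 3:44 PM − 2:49 PM = 55 minutes.

55 minutes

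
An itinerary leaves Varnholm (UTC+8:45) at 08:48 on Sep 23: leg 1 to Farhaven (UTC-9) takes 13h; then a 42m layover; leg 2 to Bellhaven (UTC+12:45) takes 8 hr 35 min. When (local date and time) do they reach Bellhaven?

11:05 on September 24

Convert departure to UTC: 08:48 − 8:45 = 00:03 UTC on Sep 23.
Add 13 hours leg 1 → 13:03 UTC.
Add 42 minutes layover in Farhaven → 13:45 UTC.
Add 8 hours and 35 minutes leg 2 → 22:20 UTC.
Bellhaven is UTC+12:45, so local arrival = 22:20 + 12:45 = 11:05 on Sep 24.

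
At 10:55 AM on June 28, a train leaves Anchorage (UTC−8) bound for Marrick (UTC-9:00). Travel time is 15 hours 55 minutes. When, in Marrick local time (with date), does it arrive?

1:50 AM on Jun 29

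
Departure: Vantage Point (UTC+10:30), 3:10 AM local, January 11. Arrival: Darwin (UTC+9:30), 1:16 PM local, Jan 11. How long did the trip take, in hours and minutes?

11 hours 6 minutes

Darwin is 1:00 behind Vantage Point.
Clock-face elapsed time (ignoring zones) is 10 hours 6 minutes.
Actual elapsed = 10 hours 6 minutes + 1:00 = 11 hours 6 minutes.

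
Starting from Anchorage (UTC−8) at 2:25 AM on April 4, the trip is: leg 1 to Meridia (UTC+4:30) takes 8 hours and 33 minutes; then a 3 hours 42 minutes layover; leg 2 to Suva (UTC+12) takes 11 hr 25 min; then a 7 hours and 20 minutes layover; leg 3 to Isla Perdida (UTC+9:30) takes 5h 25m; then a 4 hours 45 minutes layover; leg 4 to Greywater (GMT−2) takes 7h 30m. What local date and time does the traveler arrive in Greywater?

9:05 AM on April 6

Convert departure to UTC: 2:25 AM + 8:00 = 10:25 AM UTC on Apr 4.
Add 8 hours and 33 minutes leg 1 → 6:58 PM UTC.
Add 3 hours 42 minutes layover in Meridia → 10:40 PM UTC.
Add 11 hours and 25 minutes leg 2 → 10:05 AM UTC (Apr 5).
Add 7 hours and 20 minutes layover in Suva → 5:25 PM UTC.
Add 5 hours 25 minutes leg 3 → 10:50 PM UTC.
Add 4 hours and 45 minutes layover in Isla Perdida → 3:35 AM UTC (Apr 6).
Add 7 hours and 30 minutes leg 4 → 11:05 AM UTC.
Greywater is UTC−2:00, so local arrival = 11:05 AM − 2:00 = 9:05 AM on Apr 6.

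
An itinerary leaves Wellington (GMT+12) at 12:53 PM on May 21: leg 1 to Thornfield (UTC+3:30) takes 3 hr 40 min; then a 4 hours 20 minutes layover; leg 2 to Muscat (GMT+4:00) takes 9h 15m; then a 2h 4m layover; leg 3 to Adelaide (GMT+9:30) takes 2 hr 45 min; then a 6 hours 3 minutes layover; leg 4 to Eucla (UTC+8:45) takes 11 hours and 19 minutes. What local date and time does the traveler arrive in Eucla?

1:04 AM on May 23

Convert departure to UTC: 12:53 PM − 12:00 = 12:53 AM UTC on May 21.
Add 3 hours 40 minutes leg 1 → 4:33 AM UTC.
Add 4 hours and 20 minutes layover in Thornfield → 8:53 AM UTC.
Add 9 hours and 15 minutes leg 2 → 6:08 PM UTC.
Add 2 hours and 4 minutes layover in Muscat → 8:12 PM UTC.
Add 2 hours 45 minutes leg 3 → 10:57 PM UTC.
Add 6 hours 3 minutes layover in Adelaide → 5:00 AM UTC (May 22).
Add 11 hours 19 minutes leg 4 → 4:19 PM UTC.
Eucla is UTC+8:45, so local arrival = 4:19 PM + 8:45 = 1:04 AM on May 23.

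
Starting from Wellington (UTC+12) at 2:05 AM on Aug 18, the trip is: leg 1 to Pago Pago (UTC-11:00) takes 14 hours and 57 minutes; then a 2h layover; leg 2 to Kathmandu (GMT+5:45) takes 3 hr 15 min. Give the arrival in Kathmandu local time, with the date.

4:02 PM on Aug 18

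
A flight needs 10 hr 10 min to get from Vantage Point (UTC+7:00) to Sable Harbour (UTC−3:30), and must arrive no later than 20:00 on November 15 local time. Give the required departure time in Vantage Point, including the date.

20:20 on November 15

Target arrival in UTC: 20:00 + 3:30 = 23:30 on Nov 15.
Subtract 10 hours and 10 minutes → departure 13:20 UTC on Nov 15.
Vantage Point is UTC+7:00: 13:20 + 7:00 = 20:20 on Nov 15.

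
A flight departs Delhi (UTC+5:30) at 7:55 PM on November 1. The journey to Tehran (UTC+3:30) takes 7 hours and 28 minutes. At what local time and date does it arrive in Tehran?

1:23 AM on November 2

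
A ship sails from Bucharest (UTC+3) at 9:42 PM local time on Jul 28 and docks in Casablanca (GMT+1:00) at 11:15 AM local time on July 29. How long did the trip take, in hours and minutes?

Departure in UTC: 9:42 PM − 3:00 = 6:42 PM on Jul 28.
Arrival in UTC: 11:15 AM − 1:00 = 10:15 AM on Jul 29.
Elapsed = 10:15 AM − 6:42 PM (+1 day) = 15 hours 33 minutes.

15 hours 33 minutes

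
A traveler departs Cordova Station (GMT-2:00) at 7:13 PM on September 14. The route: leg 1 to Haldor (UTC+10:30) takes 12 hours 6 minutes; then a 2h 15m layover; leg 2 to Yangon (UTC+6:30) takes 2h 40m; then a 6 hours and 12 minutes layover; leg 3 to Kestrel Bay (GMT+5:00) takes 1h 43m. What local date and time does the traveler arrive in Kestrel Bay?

3:09 AM on Sep 16

Convert departure to UTC: 7:13 PM + 2:00 = 9:13 PM UTC on Sep 14.
Add 12 hours 6 minutes leg 1 → 9:19 AM UTC (Sep 15).
Add 2 hours 15 minutes layover in Haldor → 11:34 AM UTC.
Add 2 hours 40 minutes leg 2 → 2:14 PM UTC.
Add 6 hours and 12 minutes layover in Yangon → 8:26 PM UTC.
Add 1 hour 43 minutes leg 3 → 10:09 PM UTC.
Kestrel Bay is UTC+5:00, so local arrival = 10:09 PM + 5:00 = 3:09 AM on Sep 16.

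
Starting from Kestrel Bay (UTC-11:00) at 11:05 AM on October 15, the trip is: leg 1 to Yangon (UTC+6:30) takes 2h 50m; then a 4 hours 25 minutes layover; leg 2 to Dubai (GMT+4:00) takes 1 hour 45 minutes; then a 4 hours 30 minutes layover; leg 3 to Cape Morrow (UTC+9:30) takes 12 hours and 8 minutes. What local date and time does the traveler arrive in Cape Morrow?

Convert departure to UTC: 11:05 AM + 11:00 = 10:05 PM UTC on Oct 15.
Add 2 hours and 50 minutes leg 1 → 12:55 AM UTC (Oct 16).
Add 4 hours 25 minutes layover in Yangon → 5:20 AM UTC.
Add 1 hour and 45 minutes leg 2 → 7:05 AM UTC.
Add 4 hours 30 minutes layover in Dubai → 11:35 AM UTC.
Add 12 hours and 8 minutes leg 3 → 11:43 PM UTC.
Cape Morrow is UTC+9:30, so local arrival = 11:43 PM + 9:30 = 9:13 AM on Oct 17.

9:13 AM on Oct 17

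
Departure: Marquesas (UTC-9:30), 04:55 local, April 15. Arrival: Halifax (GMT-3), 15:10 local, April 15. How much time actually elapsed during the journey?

Departure in UTC: 04:55 + 9:30 = 14:25 on Apr 15.
Arrival in UTC: 15:10 + 3:00 = 18:10 on Apr 15.
Elapsed = 18:10 − 14:25 = 3 hours 45 minutes.

3 hours 45 minutes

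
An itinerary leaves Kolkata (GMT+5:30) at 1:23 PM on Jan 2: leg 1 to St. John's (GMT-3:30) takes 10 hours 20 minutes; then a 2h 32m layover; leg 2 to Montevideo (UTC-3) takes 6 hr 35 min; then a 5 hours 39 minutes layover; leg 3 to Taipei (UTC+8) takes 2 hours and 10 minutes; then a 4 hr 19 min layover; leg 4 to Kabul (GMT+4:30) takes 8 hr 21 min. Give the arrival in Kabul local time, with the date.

4:19 AM on January 4

Convert departure to UTC: 1:23 PM − 5:30 = 7:53 AM UTC on Jan 2.
Add 10 hours and 20 minutes leg 1 → 6:13 PM UTC.
Add 2 hours 32 minutes layover in St. John's → 8:45 PM UTC.
Add 6 hours and 35 minutes leg 2 → 3:20 AM UTC (Jan 3).
Add 5 hours and 39 minutes layover in Montevideo → 8:59 AM UTC.
Add 2 hours and 10 minutes leg 3 → 11:09 AM UTC.
Add 4 hours and 19 minutes layover in Taipei → 3:28 PM UTC.
Add 8 hours 21 minutes leg 4 → 11:49 PM UTC.
Kabul is UTC+4:30, so local arrival = 11:49 PM + 4:30 = 4:19 AM on Jan 4.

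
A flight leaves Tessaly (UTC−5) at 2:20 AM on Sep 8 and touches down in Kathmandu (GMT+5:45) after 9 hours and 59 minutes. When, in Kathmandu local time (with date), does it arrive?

11:04 PM on September 8

Kathmandu is 10:45 ahead of Tessaly.
After 9 hours 59 minutes it is 12:19 PM in Tessaly.
Shift by the zone difference: 12:19 PM + 10:45 = 11:04 PM on Sep 8 in Kathmandu.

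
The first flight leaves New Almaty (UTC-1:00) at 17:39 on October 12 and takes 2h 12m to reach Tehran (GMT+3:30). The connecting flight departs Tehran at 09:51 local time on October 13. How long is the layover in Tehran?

9 hours 30 minutes

Convert departure to UTC: 17:39 + 1:00 = 18:39 UTC on Oct 12.
Add 2 hours 12 minutes flight time → 20:51 UTC.
Tehran is UTC+3:30, so local arrival = 20:51 + 3:30 = 00:21 on Oct 13.
Layover = 09:51 − 00:21 = 9 hours 30 minutes.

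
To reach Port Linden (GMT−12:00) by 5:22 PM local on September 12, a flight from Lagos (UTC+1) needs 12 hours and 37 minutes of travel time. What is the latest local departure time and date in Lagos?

5:45 PM on Sep 12

Target arrival in UTC: 5:22 PM + 12:00 = 5:22 AM on Sep 13.
Subtract 12 hours 37 minutes → departure 4:45 PM UTC on Sep 12.
Lagos is UTC+1:00: 4:45 PM + 1:00 = 5:45 PM on Sep 12.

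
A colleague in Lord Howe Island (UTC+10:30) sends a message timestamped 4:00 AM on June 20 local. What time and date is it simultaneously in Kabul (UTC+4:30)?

10:00 PM on June 19

In UTC: 4:00 AM − 10:30 = 5:30 PM on Jun 19.
Kabul is UTC+4:30: 5:30 PM + 4:30 = 10:00 PM on Jun 19.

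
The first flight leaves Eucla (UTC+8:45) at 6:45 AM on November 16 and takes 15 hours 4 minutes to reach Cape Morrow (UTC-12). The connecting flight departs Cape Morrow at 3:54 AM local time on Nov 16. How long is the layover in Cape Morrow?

2 hours 50 minutes

Convert departure to UTC: 6:45 AM − 8:45 = 10:00 PM UTC on Nov 15.
Add 15 hours and 4 minutes flight time → 1:04 PM UTC (Nov 16).
Cape Morrow is UTC−12:00, so local arrival = 1:04 PM − 12:00 = 1:04 AM on Nov 16.
Layover = 3:54 AM − 1:04 AM = 2 hours 50 minutes.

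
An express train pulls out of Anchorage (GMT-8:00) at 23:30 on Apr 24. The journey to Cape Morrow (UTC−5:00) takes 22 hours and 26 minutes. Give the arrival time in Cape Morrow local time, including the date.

00:56 on Apr 26

Convert departure to UTC: 23:30 + 8:00 = 07:30 UTC on Apr 25.
Add 22 hours and 26 minutes travel time → 05:56 UTC (Apr 26).
Cape Morrow is UTC−5:00, so local arrival = 05:56 − 5:00 = 00:56 on Apr 26.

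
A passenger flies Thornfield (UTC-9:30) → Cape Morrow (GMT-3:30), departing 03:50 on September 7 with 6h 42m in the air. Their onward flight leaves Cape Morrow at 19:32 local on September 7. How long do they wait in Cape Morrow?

3 hours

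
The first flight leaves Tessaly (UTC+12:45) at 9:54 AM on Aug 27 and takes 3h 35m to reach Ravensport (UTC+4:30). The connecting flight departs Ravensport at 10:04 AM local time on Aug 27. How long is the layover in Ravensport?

Convert departure to UTC: 9:54 AM − 12:45 = 9:09 PM UTC on Aug 26.
Add 3 hours and 35 minutes flight time → 12:44 AM UTC (Aug 27).
Ravensport is UTC+4:30, so local arrival = 12:44 AM + 4:30 = 5:14 AM on Aug 27.
Layover = 10:04 AM − 5:14 AM = 4 hours 50 minutes.

4 hours 50 minutes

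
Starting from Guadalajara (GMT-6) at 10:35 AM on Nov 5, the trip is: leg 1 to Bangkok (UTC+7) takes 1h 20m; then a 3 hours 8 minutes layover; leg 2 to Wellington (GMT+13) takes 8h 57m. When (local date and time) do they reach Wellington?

Convert departure to UTC: 10:35 AM + 6:00 = 4:35 PM UTC on Nov 5.
Add 1 hour and 20 minutes leg 1 → 5:55 PM UTC.
Add 3 hours and 8 minutes layover in Bangkok → 9:03 PM UTC.
Add 8 hours 57 minutes leg 2 → 6:00 AM UTC (Nov 6).
Wellington is UTC+13:00, so local arrival = 6:00 AM + 13:00 = 7:00 PM on Nov 6.

7:00 PM on November 6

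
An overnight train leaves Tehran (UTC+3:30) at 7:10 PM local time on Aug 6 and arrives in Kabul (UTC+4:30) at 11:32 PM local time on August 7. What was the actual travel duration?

Departure in UTC: 7:10 PM − 3:30 = 3:40 PM on Aug 6.
Arrival in UTC: 11:32 PM − 4:30 = 7:02 PM on Aug 7.
Elapsed = 7:02 PM − 3:40 PM (+1 day) = 27 hours 22 minutes.

27 hours 22 minutes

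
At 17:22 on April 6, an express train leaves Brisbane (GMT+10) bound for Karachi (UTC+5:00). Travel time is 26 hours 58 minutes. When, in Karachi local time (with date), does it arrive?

15:20 on April 7

Convert departure to UTC: 17:22 − 10:00 = 07:22 UTC on Apr 6.
Add 26 hours and 58 minutes travel time → 10:20 UTC (Apr 7).
Karachi is UTC+5:00, so local arrival = 10:20 + 5:00 = 15:20 on Apr 7.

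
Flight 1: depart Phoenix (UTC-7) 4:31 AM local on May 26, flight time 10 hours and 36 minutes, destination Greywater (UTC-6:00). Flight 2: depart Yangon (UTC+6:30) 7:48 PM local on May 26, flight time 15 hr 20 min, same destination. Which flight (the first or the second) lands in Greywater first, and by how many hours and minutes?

Flight 1 in UTC: 4:31 AM + 7:00 = 11:31 AM on May 26.
+10 hours and 36 minutes → arrive 10:07 PM UTC on May 26.
Flight 2 in UTC: 7:48 PM − 6:30 = 1:18 PM on May 26.
+15 hours and 20 minutes → arrive 4:38 AM UTC on May 27.
Flight 1 lands earlier by 6 hours 31 minutes.

the first, by 6 hours 31 minutes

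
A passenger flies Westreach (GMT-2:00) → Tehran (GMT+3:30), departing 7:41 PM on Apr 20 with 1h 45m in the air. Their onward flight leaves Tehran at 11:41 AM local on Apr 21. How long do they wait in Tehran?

Convert departure to UTC: 7:41 PM + 2:00 = 9:41 PM UTC on Apr 20.
Add 1 hour and 45 minutes flight time → 11:26 PM UTC.
Tehran is UTC+3:30, so local arrival = 11:26 PM + 3:30 = 2:56 AM on Apr 21.
Layover = 11:41 AM − 2:56 AM = 8 hours 45 minutes.

8 hours 45 minutes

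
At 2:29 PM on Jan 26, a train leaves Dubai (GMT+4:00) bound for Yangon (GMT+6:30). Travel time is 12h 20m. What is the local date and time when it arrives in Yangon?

5:19 AM on January 27

Yangon is 2:30 ahead of Dubai.
After 12 hours 20 minutes it is 2:49 AM (Jan 27) in Dubai.
Shift by the zone difference: 2:49 AM + 2:30 = 5:19 AM on Jan 27 in Yangon.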